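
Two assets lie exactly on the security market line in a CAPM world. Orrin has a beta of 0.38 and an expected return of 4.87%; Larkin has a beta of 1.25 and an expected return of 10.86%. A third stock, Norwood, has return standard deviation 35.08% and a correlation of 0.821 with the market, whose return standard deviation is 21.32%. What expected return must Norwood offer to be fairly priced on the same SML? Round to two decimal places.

MRP = (10.86% − 4.87%) / (1.25 − 0.38) = 6.8851%
R_f = 4.87% − 0.38 × 6.8851% = 2.2537%
β_Norwood = ρ·σ_i/σ_m = 0.821 × 35.08 / 21.32 = 1.3509
E(R_Norwood) = R_f + β × MRP = 2.2537% + 1.3509 × 6.8851% = 11.55%

11.55%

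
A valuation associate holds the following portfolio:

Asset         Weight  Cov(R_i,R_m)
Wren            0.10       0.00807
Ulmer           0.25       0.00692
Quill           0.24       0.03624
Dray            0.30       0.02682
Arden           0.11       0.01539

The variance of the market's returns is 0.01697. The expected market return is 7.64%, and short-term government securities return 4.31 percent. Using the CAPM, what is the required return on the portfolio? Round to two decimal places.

8.43%

β_Wren = 0.00807 / 0.01697 = 0.4755
β_Ulmer = 0.00692 / 0.01697 = 0.4078
β_Quill = 0.03624 / 0.01697 = 2.1355
β_Dray = 0.02682 / 0.01697 = 1.5804
β_Arden = 0.01539 / 0.01697 = 0.9069
β_P = Σ w_i β_i = 0.10×0.4755 + 0.25×0.4078 + 0.24×2.1355 + 0.30×1.5804 + 0.11×0.9069 = 1.2359
MRP = 7.64% − 4.31% = 3.33%
E(R_P) = R_f + β_P × MRP = 4.31% + 1.2359 × 3.33% = 8.43%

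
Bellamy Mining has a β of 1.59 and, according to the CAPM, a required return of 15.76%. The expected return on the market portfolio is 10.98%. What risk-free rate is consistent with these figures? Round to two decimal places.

E(R) = R_f + β(E(R_m) − R_f) = R_f(1 − β) + β·E(R_m)
15.76% = R_f × (1 − 1.59) + 1.59 × 10.98%
15.76% = R_f × -0.59 + 17.4582%
R_f = (15.76% − 17.4582%) / -0.59 = 2.88%

2.88%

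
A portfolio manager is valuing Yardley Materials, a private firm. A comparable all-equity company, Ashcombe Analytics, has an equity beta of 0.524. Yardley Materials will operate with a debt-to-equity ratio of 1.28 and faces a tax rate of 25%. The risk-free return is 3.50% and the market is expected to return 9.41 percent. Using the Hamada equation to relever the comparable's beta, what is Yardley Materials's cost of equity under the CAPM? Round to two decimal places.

9.57%

β_L = β_U × [1 + (1 − t)(D/E)] = 0.524 × [1 + (1 − 0.25) × 1.28]
    = 0.524 × [1 + 0.75 × 1.28] = 0.524 × 1.9600 = 1.0270
MRP = 9.41% − 3.50% = 5.91%
E(R) = R_f + β_L × MRP = 3.50% + 1.0270 × 5.91% = 9.57%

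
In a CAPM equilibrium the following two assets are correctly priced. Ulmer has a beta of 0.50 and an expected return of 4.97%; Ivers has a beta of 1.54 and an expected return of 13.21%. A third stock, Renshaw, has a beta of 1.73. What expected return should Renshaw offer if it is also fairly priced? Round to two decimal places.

14.72%

MRP (SML slope) = (13.21% − 4.97%) / (1.54 − 0.50) = 8.24% / 1.04 = 7.9231%
R_f (intercept) = 4.97% − 0.50 × 7.9231% = 1.0085%
E(R_Renshaw) = R_f + β × MRP = 1.0085% + 1.73 × 7.9231% = 14.72%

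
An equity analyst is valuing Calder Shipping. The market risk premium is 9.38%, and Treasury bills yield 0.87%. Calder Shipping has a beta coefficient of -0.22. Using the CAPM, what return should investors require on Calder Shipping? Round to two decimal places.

-1.19%

E(R) = R_f + β × MRP = 0.87% + -0.22 × 9.38% = -1.19%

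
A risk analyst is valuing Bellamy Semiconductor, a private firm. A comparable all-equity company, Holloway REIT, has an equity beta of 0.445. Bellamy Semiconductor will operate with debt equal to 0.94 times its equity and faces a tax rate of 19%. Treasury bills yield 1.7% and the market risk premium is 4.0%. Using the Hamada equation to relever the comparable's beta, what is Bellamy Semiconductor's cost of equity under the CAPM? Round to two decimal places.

4.84%

β_L = β_U × [1 + (1 − t)(D/E)] = 0.445 × [1 + (1 − 0.19) × 0.94]
    = 0.445 × [1 + 0.81 × 0.94] = 0.445 × 1.7614 = 0.7838
E(R) = R_f + β_L × MRP = 1.7% + 0.7838 × 4.0% = 4.84%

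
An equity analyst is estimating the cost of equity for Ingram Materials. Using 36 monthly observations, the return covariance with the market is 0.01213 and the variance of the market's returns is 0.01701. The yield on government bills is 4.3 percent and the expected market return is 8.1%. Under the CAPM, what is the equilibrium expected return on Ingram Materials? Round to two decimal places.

7.01%

β = Cov(R_i, R_m) / Var(R_m) = 0.01213 / 0.01701 = 0.7131
MRP = 8.1% − 4.3% = 3.80%
E(R) = R_f + β × MRP = 4.3% + 0.7131 × 3.8% = 7.01%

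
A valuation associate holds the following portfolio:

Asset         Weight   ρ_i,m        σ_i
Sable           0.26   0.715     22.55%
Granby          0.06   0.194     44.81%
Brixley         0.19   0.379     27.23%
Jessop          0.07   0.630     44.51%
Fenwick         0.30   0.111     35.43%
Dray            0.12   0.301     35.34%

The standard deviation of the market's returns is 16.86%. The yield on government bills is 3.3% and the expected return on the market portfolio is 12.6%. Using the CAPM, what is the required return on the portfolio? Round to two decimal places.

β_Sable = 0.715 × 22.55% / 16.86% = 0.9563
β_Granby = 0.194 × 44.81% / 16.86% = 0.5156
β_Brixley = 0.379 × 27.23% / 16.86% = 0.6121
β_Jessop = 0.630 × 44.51% / 16.86% = 1.6632
β_Fenwick = 0.111 × 35.43% / 16.86% = 0.2333
β_Dray = 0.301 × 35.34% / 16.86% = 0.6309
β_P = Σ w_i β_i = 0.26×0.9563 + 0.06×0.5156 + 0.19×0.6121 + 0.07×1.6632 + 0.30×0.2333 + 0.12×0.6309 = 0.6580
MRP = 12.6% − 3.3% = 9.30%
E(R_P) = R_f + β_P × MRP = 3.3% + 0.6580 × 9.3% = 9.42%

9.42%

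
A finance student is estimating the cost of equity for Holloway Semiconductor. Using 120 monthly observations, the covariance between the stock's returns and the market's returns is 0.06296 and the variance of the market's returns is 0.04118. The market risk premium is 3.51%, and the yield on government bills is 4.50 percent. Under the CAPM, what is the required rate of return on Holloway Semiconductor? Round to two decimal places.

9.87%

β = Cov(R_i, R_m) / Var(R_m) = 0.06296 / 0.04118 = 1.5289
E(R) = R_f + β × MRP = 4.50% + 1.5289 × 3.51% = 9.87%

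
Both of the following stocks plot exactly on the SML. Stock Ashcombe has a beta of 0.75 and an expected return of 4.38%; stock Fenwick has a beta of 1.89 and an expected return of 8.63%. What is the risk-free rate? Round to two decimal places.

Both satisfy E(R) = R_f + β·MRP, so the slope of the SML is
MRP = (8.63% − 4.38%) / (1.89 − 0.75) = 4.25% / 1.14 = 3.7281%
R_f = E(R_Ashcombe) − β_Ashcombe·MRP = 4.38% − 0.75 × 3.7281% = 1.5839%

1.58%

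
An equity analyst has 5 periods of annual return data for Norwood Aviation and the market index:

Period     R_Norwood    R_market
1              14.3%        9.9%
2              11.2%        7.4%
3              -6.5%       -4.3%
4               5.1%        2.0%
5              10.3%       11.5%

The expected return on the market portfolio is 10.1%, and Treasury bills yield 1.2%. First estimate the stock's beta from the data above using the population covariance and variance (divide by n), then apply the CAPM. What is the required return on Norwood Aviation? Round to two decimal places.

11.79%

Mean R_i = (14.3 + 11.2 − 6.5 + 5.1 + 10.3) / 5 = 6.8800%
Mean R_m = (9.9 + 7.4 − 4.3 + 2.0 + 11.5) / 5 = 5.3000%
Σ(R_i − R̄_i)(R_m − R̄_m) = 198.7300  ⇒  Cov = 198.7300 / 5 = 39.7460
Σ(R_m − R̄_m)² = 167.0600  ⇒  Var(R_m) = 167.0600 / 5 = 33.4120
β = Cov / Var(R_m) = 39.7460 / 33.4120 = 1.1896
MRP = 10.1% − 1.2% = 8.90%
E(R) = R_f + β × MRP = 1.2% + 1.1896 × 8.9% = 11.79%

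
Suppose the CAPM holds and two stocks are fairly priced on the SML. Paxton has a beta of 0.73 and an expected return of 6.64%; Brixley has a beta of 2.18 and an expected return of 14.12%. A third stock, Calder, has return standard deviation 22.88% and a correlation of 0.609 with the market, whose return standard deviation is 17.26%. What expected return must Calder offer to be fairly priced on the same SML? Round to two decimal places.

MRP = (14.12% − 6.64%) / (2.18 − 0.73) = 5.1586%
R_f = 6.64% − 0.73 × 5.1586% = 2.8742%
β_Calder = ρ·σ_i/σ_m = 0.609 × 22.88 / 17.26 = 0.8073
E(R_Calder) = R_f + β × MRP = 2.8742% + 0.8073 × 5.1586% = 7.04%

7.04%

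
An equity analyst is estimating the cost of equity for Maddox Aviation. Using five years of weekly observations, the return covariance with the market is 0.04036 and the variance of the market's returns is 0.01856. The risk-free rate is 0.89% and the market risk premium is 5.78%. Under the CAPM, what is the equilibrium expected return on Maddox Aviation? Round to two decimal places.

13.46%

β = Cov(R_i, R_m) / Var(R_m) = 0.04036 / 0.01856 = 2.1746
E(R) = R_f + β × MRP = 0.89% + 2.1746 × 5.78% = 13.46%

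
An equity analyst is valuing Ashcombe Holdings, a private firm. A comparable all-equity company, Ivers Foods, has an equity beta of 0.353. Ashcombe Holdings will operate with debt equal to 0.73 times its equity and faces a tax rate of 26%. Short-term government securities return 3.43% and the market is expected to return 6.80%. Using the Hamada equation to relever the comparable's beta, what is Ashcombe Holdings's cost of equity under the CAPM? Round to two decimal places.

β_L = β_U × [1 + (1 − t)(D/E)] = 0.353 × [1 + (1 − 0.26) × 0.73]
    = 0.353 × [1 + 0.74 × 0.73] = 0.353 × 1.5402 = 0.5437
MRP = 6.80% − 3.43% = 3.37%
E(R) = R_f + β_L × MRP = 3.43% + 0.5437 × 3.37% = 5.26%

5.26%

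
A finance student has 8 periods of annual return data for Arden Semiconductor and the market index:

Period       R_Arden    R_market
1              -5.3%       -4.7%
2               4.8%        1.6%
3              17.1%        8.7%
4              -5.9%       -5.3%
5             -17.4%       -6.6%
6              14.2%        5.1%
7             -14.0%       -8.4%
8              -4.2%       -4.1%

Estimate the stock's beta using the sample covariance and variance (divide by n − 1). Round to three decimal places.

1.972

Mean R_i = (-5.3 + 4.8 + 17.1 − 5.9 − 17.4 + 14.2 − 14.0 − 4.2) / 8 = -1.3375%
Mean R_m = (-4.7 + 1.6 + 8.7 − 5.3 − 6.6 + 5.1 − 8.4 − 4.1) / 8 = -1.7125%
Σ(R_i − R̄_i)(R_m − R̄_m) = 516.3863  ⇒  Cov = 516.3863 / 7 = 73.7695
Σ(R_m − R̄_m)² = 261.9088  ⇒  Var(R_m) = 261.9088 / 7 = 37.4155
β = Cov / Var(R_m) = 73.7695 / 37.4155 = 1.9716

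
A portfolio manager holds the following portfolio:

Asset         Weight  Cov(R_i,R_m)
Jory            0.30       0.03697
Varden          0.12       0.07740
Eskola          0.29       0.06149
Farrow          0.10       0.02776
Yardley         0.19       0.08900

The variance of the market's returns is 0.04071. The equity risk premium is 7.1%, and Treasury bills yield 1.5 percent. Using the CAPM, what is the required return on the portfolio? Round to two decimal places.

β_Jory = 0.03697 / 0.04071 = 0.9081
β_Varden = 0.07740 / 0.04071 = 1.9013
β_Eskola = 0.06149 / 0.04071 = 1.5104
β_Farrow = 0.02776 / 0.04071 = 0.6819
β_Yardley = 0.08900 / 0.04071 = 2.1862
β_P = Σ w_i β_i = 0.30×0.9081 + 0.12×1.9013 + 0.29×1.5104 + 0.10×0.6819 + 0.19×2.1862 = 1.4222
E(R_P) = R_f + β_P × MRP = 1.5% + 1.4222 × 7.1% = 11.60%

11.60%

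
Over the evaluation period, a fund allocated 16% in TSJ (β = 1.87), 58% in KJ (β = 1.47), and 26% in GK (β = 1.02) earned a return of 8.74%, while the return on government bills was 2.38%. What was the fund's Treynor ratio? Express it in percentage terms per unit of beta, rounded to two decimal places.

β_P = 0.16×1.87 + 0.58×1.47 + 0.26×1.02 = 1.4170
Treynor = (R_P − R_f) / β_P = (8.74% − 2.38%) / 1.4170 = 6.36% / 1.4170 = 4.49%

4.49%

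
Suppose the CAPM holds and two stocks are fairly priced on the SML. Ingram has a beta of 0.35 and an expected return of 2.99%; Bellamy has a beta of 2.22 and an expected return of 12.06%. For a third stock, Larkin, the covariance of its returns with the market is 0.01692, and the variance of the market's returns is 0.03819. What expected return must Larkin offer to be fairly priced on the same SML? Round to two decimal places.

MRP = (12.06% − 2.99%) / (2.22 − 0.35) = 4.8503%
R_f = 2.99% − 0.35 × 4.8503% = 1.2924%
β_Larkin = Cov / Var(R_m) = 0.01692 / 0.03819 = 0.4430
E(R_Larkin) = R_f + β × MRP = 1.2924% + 0.4430 × 4.8503% = 3.44%

3.44%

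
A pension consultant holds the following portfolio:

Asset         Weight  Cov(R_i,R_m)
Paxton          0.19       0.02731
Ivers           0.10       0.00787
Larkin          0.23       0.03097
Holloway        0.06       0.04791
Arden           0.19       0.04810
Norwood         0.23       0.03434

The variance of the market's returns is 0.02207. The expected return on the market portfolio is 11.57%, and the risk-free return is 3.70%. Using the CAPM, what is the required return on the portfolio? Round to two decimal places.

15.47%

β_Paxton = 0.02731 / 0.02207 = 1.2374
β_Ivers = 0.00787 / 0.02207 = 0.3566
β_Larkin = 0.03097 / 0.02207 = 1.4033
β_Holloway = 0.04791 / 0.02207 = 2.1708
β_Arden = 0.04810 / 0.02207 = 2.1794
β_Norwood = 0.03434 / 0.02207 = 1.5560
β_P = Σ w_i β_i = 0.19×1.2374 + 0.10×0.3566 + 0.23×1.4033 + 0.06×2.1708 + 0.19×2.1794 + 0.23×1.5560 = 1.4957
MRP = 11.57% − 3.70% = 7.87%
E(R_P) = R_f + β_P × MRP = 3.70% + 1.4957 × 7.87% = 15.47%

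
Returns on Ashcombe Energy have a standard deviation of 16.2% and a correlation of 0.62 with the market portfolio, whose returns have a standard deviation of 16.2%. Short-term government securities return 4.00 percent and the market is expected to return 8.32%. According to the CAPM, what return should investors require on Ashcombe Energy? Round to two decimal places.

β = ρ × σ_i / σ_m = 0.62 × 16.2% / 16.2% = 0.6200
MRP = 8.32% − 4.00% = 4.32%
E(R) = 4.00% + 0.6200 × 4.32% = 6.68%

6.68%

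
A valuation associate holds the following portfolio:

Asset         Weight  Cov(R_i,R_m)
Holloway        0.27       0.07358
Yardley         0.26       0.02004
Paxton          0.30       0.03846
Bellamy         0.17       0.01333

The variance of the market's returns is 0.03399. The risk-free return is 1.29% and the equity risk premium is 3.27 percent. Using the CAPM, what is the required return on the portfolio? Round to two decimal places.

5.03%

β_Holloway = 0.07358 / 0.03399 = 2.1648
β_Yardley = 0.02004 / 0.03399 = 0.5896
β_Paxton = 0.03846 / 0.03399 = 1.1315
β_Bellamy = 0.01333 / 0.03399 = 0.3922
β_P = Σ w_i β_i = 0.27×2.1648 + 0.26×0.5896 + 0.30×1.1315 + 0.17×0.3922 = 1.1439
E(R_P) = R_f + β_P × MRP = 1.29% + 1.1439 × 3.27% = 5.03%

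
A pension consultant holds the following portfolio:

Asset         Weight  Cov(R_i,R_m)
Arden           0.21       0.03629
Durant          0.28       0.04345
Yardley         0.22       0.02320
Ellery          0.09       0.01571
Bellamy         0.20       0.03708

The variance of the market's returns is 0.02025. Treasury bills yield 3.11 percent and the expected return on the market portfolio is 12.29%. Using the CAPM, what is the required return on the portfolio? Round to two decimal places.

18.40%

β_Arden = 0.03629 / 0.02025 = 1.7921
β_Durant = 0.04345 / 0.02025 = 2.1457
β_Yardley = 0.02320 / 0.02025 = 1.1457
β_Ellery = 0.01571 / 0.02025 = 0.7758
β_Bellamy = 0.03708 / 0.02025 = 1.8311
β_P = Σ w_i β_i = 0.21×1.7921 + 0.28×2.1457 + 0.22×1.1457 + 0.09×0.7758 + 0.20×1.8311 = 1.6652
MRP = 12.29% − 3.11% = 9.18%
E(R_P) = R_f + β_P × MRP = 3.11% + 1.6652 × 9.18% = 18.40%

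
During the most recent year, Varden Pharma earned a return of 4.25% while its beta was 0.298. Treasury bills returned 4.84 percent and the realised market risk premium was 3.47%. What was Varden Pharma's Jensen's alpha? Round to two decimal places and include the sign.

CAPM benchmark = R_f + β(R_m − R_f) = 4.84% + 0.298 × 3.47% = 5.87406%
α = actual − benchmark = 4.25% − 5.87406% = -1.62%

-1.62%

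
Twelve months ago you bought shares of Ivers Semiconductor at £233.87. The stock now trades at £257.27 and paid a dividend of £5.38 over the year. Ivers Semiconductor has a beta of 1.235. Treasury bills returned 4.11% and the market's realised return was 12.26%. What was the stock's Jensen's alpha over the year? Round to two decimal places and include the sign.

-1.87%

Realised HPR = (P1 + D1 − P0) / P0 = (257.27 + 5.38 − 233.87) / 233.87 = 28.78 / 233.87 = 12.3060%
MRP = 12.26% − 4.11% = 8.15%
CAPM required = R_f + β·MRP = 4.11% + 1.235 × 8.15% = 14.17525%
α = realised − required = 12.3060% − 14.17525% = -1.87%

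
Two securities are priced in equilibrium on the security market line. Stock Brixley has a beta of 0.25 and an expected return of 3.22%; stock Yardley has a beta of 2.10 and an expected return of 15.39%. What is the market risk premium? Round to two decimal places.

Both satisfy E(R) = R_f + β·MRP, so the slope of the SML is
MRP = (15.39% − 3.22%) / (2.10 − 0.25) = 12.17% / 1.85 = 6.5784%

6.58%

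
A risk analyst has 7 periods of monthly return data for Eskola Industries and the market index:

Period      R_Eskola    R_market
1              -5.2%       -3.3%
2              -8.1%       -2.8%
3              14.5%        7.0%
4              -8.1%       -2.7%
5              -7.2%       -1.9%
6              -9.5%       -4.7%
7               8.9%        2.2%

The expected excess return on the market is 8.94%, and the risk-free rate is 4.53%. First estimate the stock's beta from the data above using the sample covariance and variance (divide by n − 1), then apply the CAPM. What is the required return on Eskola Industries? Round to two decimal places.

24.91%

Mean R_i = (-5.2 − 8.1 + 14.5 − 8.1 − 7.2 − 9.5 + 8.9) / 7 = -2.1000%
Mean R_m = (-3.3 − 2.8 + 7.0 − 2.7 − 1.9 − 4.7 + 2.2) / 7 = -0.8857%
Σ(R_i − R̄_i)(R_m − R̄_m) = 228.1000  ⇒  Cov = 228.1000 / 6 = 38.0167
Σ(R_m − R̄_m)² = 100.0686  ⇒  Var(R_m) = 100.0686 / 6 = 16.6781
β = Cov / Var(R_m) = 38.0167 / 16.6781 = 2.2794
E(R) = R_f + β × MRP = 4.53% + 2.2794 × 8.94% = 24.91%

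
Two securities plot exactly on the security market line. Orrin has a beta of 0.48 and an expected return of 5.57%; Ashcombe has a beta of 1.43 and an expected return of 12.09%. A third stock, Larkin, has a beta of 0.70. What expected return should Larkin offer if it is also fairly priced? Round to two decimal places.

7.08%

MRP (SML slope) = (12.09% − 5.57%) / (1.43 − 0.48) = 6.52% / 0.95 = 6.8632%
R_f (intercept) = 5.57% − 0.48 × 6.8632% = 2.2757%
E(R_Larkin) = R_f + β × MRP = 2.2757% + 0.70 × 6.8632% = 7.08%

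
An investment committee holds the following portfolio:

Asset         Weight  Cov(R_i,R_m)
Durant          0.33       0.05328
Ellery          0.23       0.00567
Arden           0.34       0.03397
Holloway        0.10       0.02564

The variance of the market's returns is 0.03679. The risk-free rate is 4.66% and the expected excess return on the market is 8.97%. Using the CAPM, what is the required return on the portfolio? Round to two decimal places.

β_Durant = 0.05328 / 0.03679 = 1.4482
β_Ellery = 0.00567 / 0.03679 = 0.1541
β_Arden = 0.03397 / 0.03679 = 0.9233
β_Holloway = 0.02564 / 0.03679 = 0.6969
β_P = Σ w_i β_i = 0.33×1.4482 + 0.23×0.1541 + 0.34×0.9233 + 0.10×0.6969 = 0.8970
E(R_P) = R_f + β_P × MRP = 4.66% + 0.8970 × 8.97% = 12.71%

12.71%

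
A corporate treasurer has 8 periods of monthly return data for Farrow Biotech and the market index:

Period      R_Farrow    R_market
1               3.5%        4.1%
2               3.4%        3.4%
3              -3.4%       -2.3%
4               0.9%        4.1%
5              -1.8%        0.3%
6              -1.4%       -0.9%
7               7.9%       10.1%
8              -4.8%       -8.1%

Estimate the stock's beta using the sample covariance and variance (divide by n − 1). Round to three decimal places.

0.738

Mean R_i = (3.5 + 3.4 − 3.4 + 0.9 − 1.8 − 1.4 + 7.9 − 4.8) / 8 = 0.5375%
Mean R_m = (4.1 + 3.4 − 2.3 + 4.1 + 0.3 − 0.9 + 10.1 − 8.1) / 8 = 1.3375%
Σ(R_i − R̄_i)(R_m − R̄_m) = 151.0588  ⇒  Cov = 151.0588 / 7 = 21.5798
Σ(R_m − R̄_m)² = 204.6788  ⇒  Var(R_m) = 204.6788 / 7 = 29.2398
β = Cov / Var(R_m) = 21.5798 / 29.2398 = 0.7380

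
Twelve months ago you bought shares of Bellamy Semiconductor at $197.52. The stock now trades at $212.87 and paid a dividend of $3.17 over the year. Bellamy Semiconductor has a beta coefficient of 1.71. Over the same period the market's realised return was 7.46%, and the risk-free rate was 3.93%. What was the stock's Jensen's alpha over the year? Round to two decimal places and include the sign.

-0.59%

Realised HPR = (P1 + D1 − P0) / P0 = (212.87 + 3.17 − 197.52) / 197.52 = 18.52 / 197.52 = 9.3763%
MRP = 7.46% − 3.93% = 3.53%
CAPM required = R_f + β·MRP = 3.93% + 1.71 × 3.53% = 9.9663%
α = realised − required = 9.3763% − 9.9663% = -0.59%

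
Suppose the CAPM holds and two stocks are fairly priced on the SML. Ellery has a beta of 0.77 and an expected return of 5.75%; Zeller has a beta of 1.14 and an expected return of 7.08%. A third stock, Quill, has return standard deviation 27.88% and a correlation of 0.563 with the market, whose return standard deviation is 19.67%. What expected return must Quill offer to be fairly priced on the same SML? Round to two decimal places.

5.85%

MRP = (7.08% − 5.75%) / (1.14 − 0.77) = 3.5946%
R_f = 5.75% − 0.77 × 3.5946% = 2.9822%
β_Quill = ρ·σ_i/σ_m = 0.563 × 27.88 / 19.67 = 0.7980
E(R_Quill) = R_f + β × MRP = 2.9822% + 0.7980 × 3.5946% = 5.85%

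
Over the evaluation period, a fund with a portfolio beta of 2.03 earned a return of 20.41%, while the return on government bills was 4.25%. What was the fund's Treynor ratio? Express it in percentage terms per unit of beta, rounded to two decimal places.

7.96%

Treynor = (R_P − R_f) / β_P = (20.41% − 4.25%) / 2.0300 = 16.16% / 2.0300 = 7.96%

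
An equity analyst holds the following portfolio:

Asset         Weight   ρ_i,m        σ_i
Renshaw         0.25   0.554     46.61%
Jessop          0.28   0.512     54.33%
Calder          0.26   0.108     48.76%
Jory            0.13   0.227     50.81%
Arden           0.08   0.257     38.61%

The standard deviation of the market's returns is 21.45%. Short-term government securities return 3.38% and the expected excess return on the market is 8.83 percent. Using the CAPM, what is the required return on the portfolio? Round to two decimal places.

β_Renshaw = 0.554 × 46.61% / 21.45% = 1.2038
β_Jessop = 0.512 × 54.33% / 21.45% = 1.2968
β_Calder = 0.108 × 48.76% / 21.45% = 0.2455
β_Jory = 0.227 × 50.81% / 21.45% = 0.5377
β_Arden = 0.257 × 38.61% / 21.45% = 0.4626
β_P = Σ w_i β_i = 0.25×1.2038 + 0.28×1.2968 + 0.26×0.2455 + 0.13×0.5377 + 0.08×0.4626 = 0.8348
E(R_P) = R_f + β_P × MRP = 3.38% + 0.8348 × 8.83% = 10.75%

10.75%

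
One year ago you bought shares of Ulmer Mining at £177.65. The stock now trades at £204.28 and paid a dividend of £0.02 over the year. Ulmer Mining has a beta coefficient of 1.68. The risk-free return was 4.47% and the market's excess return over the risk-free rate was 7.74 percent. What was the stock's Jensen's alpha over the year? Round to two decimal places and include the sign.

Realised HPR = (P1 + D1 − P0) / P0 = (204.28 + 0.02 − 177.65) / 177.65 = 26.65 / 177.65 = 15.0014%
CAPM required = R_f + β·MRP = 4.47% + 1.68 × 7.74% = 17.4732%
α = realised − required = 15.0014% − 17.4732% = -2.47%

-2.47%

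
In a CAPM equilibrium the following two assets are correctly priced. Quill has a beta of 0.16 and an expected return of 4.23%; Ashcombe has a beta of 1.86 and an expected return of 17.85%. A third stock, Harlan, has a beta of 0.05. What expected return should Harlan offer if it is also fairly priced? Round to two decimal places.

3.35%

MRP (SML slope) = (17.85% − 4.23%) / (1.86 − 0.16) = 13.62% / 1.70 = 8.0118%
R_f (intercept) = 4.23% − 0.16 × 8.0118% = 2.9481%
E(R_Harlan) = R_f + β × MRP = 2.9481% + 0.05 × 8.0118% = 3.35%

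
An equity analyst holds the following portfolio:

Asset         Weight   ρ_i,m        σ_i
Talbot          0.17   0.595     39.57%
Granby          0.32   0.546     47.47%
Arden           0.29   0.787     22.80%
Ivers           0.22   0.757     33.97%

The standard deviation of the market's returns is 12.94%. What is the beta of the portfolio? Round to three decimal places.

β_Talbot = 0.595 × 39.57% / 12.94% = 1.8195
β_Granby = 0.546 × 47.47% / 12.94% = 2.0030
β_Arden = 0.787 × 22.80% / 12.94% = 1.3867
β_Ivers = 0.757 × 33.97% / 12.94% = 1.9873
β_P = Σ w_i β_i = 0.17×1.8195 + 0.32×2.0030 + 0.29×1.3867 + 0.22×1.9873 = 1.7896

1.790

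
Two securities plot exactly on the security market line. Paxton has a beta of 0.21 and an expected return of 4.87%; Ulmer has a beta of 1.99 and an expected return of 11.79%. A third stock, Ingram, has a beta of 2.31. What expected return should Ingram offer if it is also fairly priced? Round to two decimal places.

MRP (SML slope) = (11.79% − 4.87%) / (1.99 − 0.21) = 6.92% / 1.78 = 3.8876%
R_f (intercept) = 4.87% − 0.21 × 3.8876% = 4.0536%
E(R_Ingram) = R_f + β × MRP = 4.0536% + 2.31 × 3.8876% = 13.03%

13.03%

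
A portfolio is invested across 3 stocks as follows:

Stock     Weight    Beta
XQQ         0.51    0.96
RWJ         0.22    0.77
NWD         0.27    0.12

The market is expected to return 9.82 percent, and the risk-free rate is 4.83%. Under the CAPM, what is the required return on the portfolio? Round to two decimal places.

8.28%

β_P = Σ w_i β_i = 0.51×0.96 + 0.22×0.77 + 0.27×0.12 = 0.6914
MRP = 9.82% − 4.83% = 4.99%
E(R_P) = R_f + β_P × MRP = 4.83% + 0.6914 × 4.99% = 8.28%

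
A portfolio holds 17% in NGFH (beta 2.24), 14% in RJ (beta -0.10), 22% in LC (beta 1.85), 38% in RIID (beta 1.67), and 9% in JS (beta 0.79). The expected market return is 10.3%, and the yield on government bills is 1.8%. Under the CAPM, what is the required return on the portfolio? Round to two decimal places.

β_P = Σ w_i β_i = 0.17×2.24 + 0.14×-0.10 + 0.22×1.85 + 0.38×1.67 + 0.09×0.79 = 1.4795
MRP = 10.3% − 1.8% = 8.50%
E(R_P) = R_f + β_P × MRP = 1.8% + 1.4795 × 8.5% = 14.38%

14.38%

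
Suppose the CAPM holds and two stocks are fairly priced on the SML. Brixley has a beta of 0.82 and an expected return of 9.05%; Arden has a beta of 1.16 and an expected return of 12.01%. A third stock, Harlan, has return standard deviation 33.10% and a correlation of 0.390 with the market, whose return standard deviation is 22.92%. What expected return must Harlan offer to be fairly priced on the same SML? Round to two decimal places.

MRP = (12.01% − 9.05%) / (1.16 − 0.82) = 8.7059%
R_f = 9.05% − 0.82 × 8.7059% = 1.9112%
β_Harlan = ρ·σ_i/σ_m = 0.390 × 33.10 / 22.92 = 0.5632
E(R_Harlan) = R_f + β × MRP = 1.9112% + 0.5632 × 8.7059% = 6.81%

6.81%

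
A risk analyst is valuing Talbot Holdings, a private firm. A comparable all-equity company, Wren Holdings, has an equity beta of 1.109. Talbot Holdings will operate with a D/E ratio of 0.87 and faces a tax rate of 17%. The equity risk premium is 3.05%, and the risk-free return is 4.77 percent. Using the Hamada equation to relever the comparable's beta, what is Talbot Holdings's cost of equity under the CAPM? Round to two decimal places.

β_L = β_U × [1 + (1 − t)(D/E)] = 1.109 × [1 + (1 − 0.17) × 0.87]
    = 1.109 × [1 + 0.83 × 0.87] = 1.109 × 1.7221 = 1.9098
E(R) = R_f + β_L × MRP = 4.77% + 1.9098 × 3.05% = 10.59%

10.59%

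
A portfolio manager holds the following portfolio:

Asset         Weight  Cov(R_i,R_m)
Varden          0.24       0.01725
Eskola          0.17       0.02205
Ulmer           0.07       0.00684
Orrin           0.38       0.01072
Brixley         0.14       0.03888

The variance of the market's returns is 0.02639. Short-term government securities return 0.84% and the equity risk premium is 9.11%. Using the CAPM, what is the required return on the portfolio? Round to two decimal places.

β_Varden = 0.01725 / 0.02639 = 0.6537
β_Eskola = 0.02205 / 0.02639 = 0.8355
β_Ulmer = 0.00684 / 0.02639 = 0.2592
β_Orrin = 0.01072 / 0.02639 = 0.4062
β_Brixley = 0.03888 / 0.02639 = 1.4733
β_P = Σ w_i β_i = 0.24×0.6537 + 0.17×0.8355 + 0.07×0.2592 + 0.38×0.4062 + 0.14×1.4733 = 0.6777
E(R_P) = R_f + β_P × MRP = 0.84% + 0.6777 × 9.11% = 7.01%

7.01%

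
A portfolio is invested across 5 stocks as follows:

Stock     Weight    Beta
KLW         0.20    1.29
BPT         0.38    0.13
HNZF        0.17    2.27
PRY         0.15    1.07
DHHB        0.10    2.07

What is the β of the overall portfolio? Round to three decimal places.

1.061

β_P = Σ w_i β_i = 0.20×1.29 + 0.38×0.13 + 0.17×2.27 + 0.15×1.07 + 0.10×2.07 = 1.0608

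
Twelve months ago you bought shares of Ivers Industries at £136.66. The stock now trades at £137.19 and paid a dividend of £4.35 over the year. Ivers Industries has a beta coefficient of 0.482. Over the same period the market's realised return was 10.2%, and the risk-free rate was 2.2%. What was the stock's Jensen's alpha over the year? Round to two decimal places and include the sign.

-2.49%

Realised HPR = (P1 + D1 − P0) / P0 = (137.19 + 4.35 − 136.66) / 136.66 = 4.88 / 136.66 = 3.5709%
MRP = 10.2% − 2.2% = 8.00%
CAPM required = R_f + β·MRP = 2.2% + 0.482 × 8.0% = 6.0560%
α = realised − required = 3.5709% − 6.0560% = -2.49%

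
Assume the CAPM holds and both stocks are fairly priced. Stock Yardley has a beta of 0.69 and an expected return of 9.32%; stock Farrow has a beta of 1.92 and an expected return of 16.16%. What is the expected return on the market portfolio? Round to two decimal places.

11.04%

Both satisfy E(R) = R_f + β·MRP, so the slope of the SML is
MRP = (16.16% − 9.32%) / (1.92 − 0.69) = 6.84% / 1.23 = 5.5610%
R_f = E(R_Yardley) − β_Yardley·MRP = 9.32% − 0.69 × 5.5610% = 5.4829%
E(R_m) = R_f + MRP = 5.4829% + 5.5610% = 11.04%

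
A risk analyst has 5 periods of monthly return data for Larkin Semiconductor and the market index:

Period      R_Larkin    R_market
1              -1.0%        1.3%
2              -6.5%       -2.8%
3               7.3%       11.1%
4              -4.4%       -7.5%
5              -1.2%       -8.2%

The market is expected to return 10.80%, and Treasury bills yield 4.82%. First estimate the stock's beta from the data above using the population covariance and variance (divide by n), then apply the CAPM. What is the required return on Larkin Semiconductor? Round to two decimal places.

Mean R_i = (-1.0 − 6.5 + 7.3 − 4.4 − 1.2) / 5 = -1.1600%
Mean R_m = (1.3 − 2.8 + 11.1 − 7.5 − 8.2) / 5 = -1.2200%
Σ(R_i − R̄_i)(R_m − R̄_m) = 133.6940  ⇒  Cov = 133.6940 / 5 = 26.7388
Σ(R_m − R̄_m)² = 248.7880  ⇒  Var(R_m) = 248.7880 / 5 = 49.7576
β = Cov / Var(R_m) = 26.7388 / 49.7576 = 0.5374
MRP = 10.80% − 4.82% = 5.98%
E(R) = R_f + β × MRP = 4.82% + 0.5374 × 5.98% = 8.03%

8.03%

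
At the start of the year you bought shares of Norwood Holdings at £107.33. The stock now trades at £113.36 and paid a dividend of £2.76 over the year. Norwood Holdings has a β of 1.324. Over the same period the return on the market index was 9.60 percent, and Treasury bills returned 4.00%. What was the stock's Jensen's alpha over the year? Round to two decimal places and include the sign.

Realised HPR = (P1 + D1 − P0) / P0 = (113.36 + 2.76 − 107.33) / 107.33 = 8.79 / 107.33 = 8.1897%
MRP = 9.60% − 4.00% = 5.60%
CAPM required = R_f + β·MRP = 4.00% + 1.324 × 5.60% = 11.41440%
α = realised − required = 8.1897% − 11.41440% = -3.22%

-3.22%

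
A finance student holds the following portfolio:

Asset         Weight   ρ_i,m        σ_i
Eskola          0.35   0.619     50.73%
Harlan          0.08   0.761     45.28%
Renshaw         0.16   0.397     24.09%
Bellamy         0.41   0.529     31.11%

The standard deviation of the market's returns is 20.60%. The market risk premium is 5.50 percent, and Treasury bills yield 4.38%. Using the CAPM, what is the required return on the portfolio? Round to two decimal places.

β_Eskola = 0.619 × 50.73% / 20.60% = 1.5244
β_Harlan = 0.761 × 45.28% / 20.60% = 1.6727
β_Renshaw = 0.397 × 24.09% / 20.60% = 0.4643
β_Bellamy = 0.529 × 31.11% / 20.60% = 0.7989
β_P = Σ w_i β_i = 0.35×1.5244 + 0.08×1.6727 + 0.16×0.4643 + 0.41×0.7989 = 1.0692
E(R_P) = R_f + β_P × MRP = 4.38% + 1.0692 × 5.50% = 10.26%

10.26%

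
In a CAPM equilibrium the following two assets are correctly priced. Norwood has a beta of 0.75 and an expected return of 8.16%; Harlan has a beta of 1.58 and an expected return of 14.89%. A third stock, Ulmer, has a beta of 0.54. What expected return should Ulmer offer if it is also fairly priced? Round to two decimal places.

6.46%

MRP (SML slope) = (14.89% − 8.16%) / (1.58 − 0.75) = 6.73% / 0.83 = 8.1084%
R_f (intercept) = 8.16% − 0.75 × 8.1084% = 2.0787%
E(R_Ulmer) = R_f + β × MRP = 2.0787% + 0.54 × 8.1084% = 6.46%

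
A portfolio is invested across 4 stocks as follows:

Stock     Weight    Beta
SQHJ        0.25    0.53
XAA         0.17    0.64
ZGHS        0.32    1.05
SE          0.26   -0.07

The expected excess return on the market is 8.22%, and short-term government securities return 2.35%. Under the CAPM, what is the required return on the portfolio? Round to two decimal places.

β_P = Σ w_i β_i = 0.25×0.53 + 0.17×0.64 + 0.32×1.05 + 0.26×-0.07 = 0.5591
E(R_P) = R_f + β_P × MRP = 2.35% + 0.5591 × 8.22% = 6.95%

6.95%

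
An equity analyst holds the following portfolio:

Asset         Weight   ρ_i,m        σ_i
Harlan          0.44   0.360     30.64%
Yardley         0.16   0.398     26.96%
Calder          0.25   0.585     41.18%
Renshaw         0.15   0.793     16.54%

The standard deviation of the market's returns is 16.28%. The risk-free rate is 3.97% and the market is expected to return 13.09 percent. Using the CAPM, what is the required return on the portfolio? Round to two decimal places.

β_Harlan = 0.360 × 30.64% / 16.28% = 0.6775
β_Yardley = 0.398 × 26.96% / 16.28% = 0.6591
β_Calder = 0.585 × 41.18% / 16.28% = 1.4797
β_Renshaw = 0.793 × 16.54% / 16.28% = 0.8057
β_P = Σ w_i β_i = 0.44×0.6775 + 0.16×0.6591 + 0.25×1.4797 + 0.15×0.8057 = 0.8943
MRP = 13.09% − 3.97% = 9.12%
E(R_P) = R_f + β_P × MRP = 3.97% + 0.8943 × 9.12% = 12.13%

12.13%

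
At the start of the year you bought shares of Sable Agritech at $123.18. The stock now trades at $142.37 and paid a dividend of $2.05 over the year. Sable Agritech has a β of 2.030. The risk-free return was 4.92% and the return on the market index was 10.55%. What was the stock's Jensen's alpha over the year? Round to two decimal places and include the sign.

+0.89%

Realised HPR = (P1 + D1 − P0) / P0 = (142.37 + 2.05 − 123.18) / 123.18 = 21.24 / 123.18 = 17.2431%
MRP = 10.55% − 4.92% = 5.63%
CAPM required = R_f + β·MRP = 4.92% + 2.030 × 5.63% = 16.34890%
α = realised − required = 17.2431% − 16.34890% = +0.89%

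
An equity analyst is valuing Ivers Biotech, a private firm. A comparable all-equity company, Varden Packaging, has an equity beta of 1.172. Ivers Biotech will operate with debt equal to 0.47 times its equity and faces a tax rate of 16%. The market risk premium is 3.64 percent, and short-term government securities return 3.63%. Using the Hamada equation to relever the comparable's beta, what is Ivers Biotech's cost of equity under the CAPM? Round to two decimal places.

9.58%

β_L = β_U × [1 + (1 − t)(D/E)] = 1.172 × [1 + (1 − 0.16) × 0.47]
    = 1.172 × [1 + 0.84 × 0.47] = 1.172 × 1.3948 = 1.6347
E(R) = R_f + β_L × MRP = 3.63% + 1.6347 × 3.64% = 9.58%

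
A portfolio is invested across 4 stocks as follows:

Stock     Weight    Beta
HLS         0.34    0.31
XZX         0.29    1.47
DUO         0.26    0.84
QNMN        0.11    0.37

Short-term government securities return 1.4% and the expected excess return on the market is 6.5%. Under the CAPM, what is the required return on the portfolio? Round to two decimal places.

β_P = Σ w_i β_i = 0.34×0.31 + 0.29×1.47 + 0.26×0.84 + 0.11×0.37 = 0.7908
E(R_P) = R_f + β_P × MRP = 1.4% + 0.7908 × 6.5% = 6.54%

6.54%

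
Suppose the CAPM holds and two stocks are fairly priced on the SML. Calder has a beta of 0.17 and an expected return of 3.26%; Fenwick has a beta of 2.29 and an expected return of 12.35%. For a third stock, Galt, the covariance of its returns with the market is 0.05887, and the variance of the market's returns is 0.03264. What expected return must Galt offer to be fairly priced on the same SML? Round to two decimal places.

MRP = (12.35% − 3.26%) / (2.29 − 0.17) = 4.2877%
R_f = 3.26% − 0.17 × 4.2877% = 2.5311%
β_Galt = Cov / Var(R_m) = 0.05887 / 0.03264 = 1.8036
E(R_Galt) = R_f + β × MRP = 2.5311% + 1.8036 × 4.2877% = 10.26%

10.26%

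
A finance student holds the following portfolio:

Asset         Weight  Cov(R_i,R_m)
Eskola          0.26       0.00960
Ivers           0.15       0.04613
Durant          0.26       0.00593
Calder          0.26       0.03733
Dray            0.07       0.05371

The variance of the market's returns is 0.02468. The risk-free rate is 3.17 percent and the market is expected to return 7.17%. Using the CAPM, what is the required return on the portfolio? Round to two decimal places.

7.13%

β_Eskola = 0.00960 / 0.02468 = 0.3890
β_Ivers = 0.04613 / 0.02468 = 1.8691
β_Durant = 0.00593 / 0.02468 = 0.2403
β_Calder = 0.03733 / 0.02468 = 1.5126
β_Dray = 0.05371 / 0.02468 = 2.1763
β_P = Σ w_i β_i = 0.26×0.3890 + 0.15×1.8691 + 0.26×0.2403 + 0.26×1.5126 + 0.07×2.1763 = 0.9896
MRP = 7.17% − 3.17% = 4.00%
E(R_P) = R_f + β_P × MRP = 3.17% + 0.9896 × 4.00% = 7.13%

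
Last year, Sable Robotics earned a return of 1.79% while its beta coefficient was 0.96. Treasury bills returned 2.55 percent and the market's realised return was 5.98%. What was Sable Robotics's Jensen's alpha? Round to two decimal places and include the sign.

-4.05%

Market excess return = 5.98% − 2.55% = 3.43%
CAPM benchmark = R_f + β(R_m − R_f) = 2.55% + 0.96 × 3.43% = 5.8428%
α = actual − benchmark = 1.79% − 5.8428% = -4.05%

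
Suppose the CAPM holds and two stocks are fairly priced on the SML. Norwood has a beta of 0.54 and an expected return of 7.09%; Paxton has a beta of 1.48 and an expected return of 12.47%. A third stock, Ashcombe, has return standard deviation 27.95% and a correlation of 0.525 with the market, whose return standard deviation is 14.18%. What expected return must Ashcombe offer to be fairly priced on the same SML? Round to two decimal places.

9.92%

MRP = (12.47% − 7.09%) / (1.48 − 0.54) = 5.7234%
R_f = 7.09% − 0.54 × 5.7234% = 3.9994%
β_Ashcombe = ρ·σ_i/σ_m = 0.525 × 27.95 / 14.18 = 1.0348
E(R_Ashcombe) = R_f + β × MRP = 3.9994% + 1.0348 × 5.7234% = 9.92%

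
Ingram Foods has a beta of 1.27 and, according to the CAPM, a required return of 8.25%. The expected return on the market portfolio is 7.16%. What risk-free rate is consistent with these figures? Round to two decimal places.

E(R) = R_f + β(E(R_m) − R_f) = R_f(1 − β) + β·E(R_m)
8.25% = R_f × (1 − 1.27) + 1.27 × 7.16%
8.25% = R_f × -0.27 + 9.0932%
R_f = (8.25% − 9.0932%) / -0.27 = 3.12%

3.12%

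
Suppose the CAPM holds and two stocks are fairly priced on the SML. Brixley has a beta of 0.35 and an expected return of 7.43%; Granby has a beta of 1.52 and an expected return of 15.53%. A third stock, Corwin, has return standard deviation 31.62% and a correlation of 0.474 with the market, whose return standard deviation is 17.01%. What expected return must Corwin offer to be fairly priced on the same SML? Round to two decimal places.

MRP = (15.53% − 7.43%) / (1.52 − 0.35) = 6.9231%
R_f = 7.43% − 0.35 × 6.9231% = 5.0069%
β_Corwin = ρ·σ_i/σ_m = 0.474 × 31.62 / 17.01 = 0.8811
E(R_Corwin) = R_f + β × MRP = 5.0069% + 0.8811 × 6.9231% = 11.11%

11.11%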